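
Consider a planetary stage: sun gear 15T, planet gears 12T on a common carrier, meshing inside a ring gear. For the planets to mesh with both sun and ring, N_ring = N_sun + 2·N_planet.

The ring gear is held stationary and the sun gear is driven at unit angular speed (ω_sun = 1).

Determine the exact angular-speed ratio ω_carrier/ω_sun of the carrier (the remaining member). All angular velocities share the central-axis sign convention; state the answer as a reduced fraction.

5/18

N_ring = 15 + 2·12 = 39
15(ω_s−ω_c) = −39(ω_r−ω_c),  ω_r=0, ω_s=1
15(1−ω_c) = −39(0−ω_c)  ⇒  54ω_c = 15  ⇒  ω_c = 5/18
ω_c/ω_s = 5/18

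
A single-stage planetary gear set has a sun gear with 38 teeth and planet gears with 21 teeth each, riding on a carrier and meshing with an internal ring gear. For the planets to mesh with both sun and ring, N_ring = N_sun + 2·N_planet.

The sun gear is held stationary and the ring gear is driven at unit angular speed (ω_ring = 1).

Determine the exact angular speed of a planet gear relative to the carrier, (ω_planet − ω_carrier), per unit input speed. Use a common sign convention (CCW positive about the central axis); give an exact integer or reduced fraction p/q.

N_ring = 38 + 2·21 = 80
38(ω_s−ω_c) = −80(ω_r−ω_c),  ω_s=0, ω_r=1
38(0−ω_c) = −80(1−ω_c)  ⇒  118ω_c = 80  ⇒  ω_c = 40/59
sun–planet: 38·(0−40/59) = −21·(ω_p−ω_c)  ⇒  ω_p−ω_c = −(38/21)·(-40/59) = 1520/1239

1520/1239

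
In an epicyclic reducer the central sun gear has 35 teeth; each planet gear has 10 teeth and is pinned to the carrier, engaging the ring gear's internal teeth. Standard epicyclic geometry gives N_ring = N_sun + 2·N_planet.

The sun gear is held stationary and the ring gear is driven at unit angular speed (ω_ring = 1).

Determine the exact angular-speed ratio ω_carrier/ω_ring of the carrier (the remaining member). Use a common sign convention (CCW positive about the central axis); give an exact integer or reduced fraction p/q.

N_ring = 35 + 2·10 = 55
35(ω_s−ω_c) = −55(ω_r−ω_c),  ω_s=0, ω_r=1
35(0−ω_c) = −55(1−ω_c)  ⇒  90ω_c = 55  ⇒  ω_c = 11/18
ω_c/ω_r = 11/18

11/18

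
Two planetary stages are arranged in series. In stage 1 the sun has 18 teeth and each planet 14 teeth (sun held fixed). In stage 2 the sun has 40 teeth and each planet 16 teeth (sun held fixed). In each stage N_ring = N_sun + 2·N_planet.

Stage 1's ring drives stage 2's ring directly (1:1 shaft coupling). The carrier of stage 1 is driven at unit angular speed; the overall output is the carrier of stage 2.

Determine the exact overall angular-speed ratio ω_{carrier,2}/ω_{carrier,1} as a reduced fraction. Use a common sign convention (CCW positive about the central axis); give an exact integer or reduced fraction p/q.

Stage 1: N_ring = 18 + 2·14 = 46
Stage 1: 18(ω_s−ω_c) = −46(ω_r−ω_c),  ω_s=0, ω_c=1
Stage 1: ω_r = 1 − (18/46)(0−1) = 32/23
  ⇒ ω_r¹/ω_c¹ = 32/23
Stage 2: N_ring = 40 + 2·16 = 72
Stage 2: 40(ω_s−ω_c) = −72(ω_r−ω_c),  ω_s=0, ω_r=1
Stage 2: 40(0−ω_c) = −72(1−ω_c)  ⇒  112ω_c = 72  ⇒  ω_c = 9/14
  ⇒ ω_c²/ω_r² = 9/14
Coupling ω_r² = ω_r¹ ⇒ overall = 32/23 × 9/14 = 144/161

144/161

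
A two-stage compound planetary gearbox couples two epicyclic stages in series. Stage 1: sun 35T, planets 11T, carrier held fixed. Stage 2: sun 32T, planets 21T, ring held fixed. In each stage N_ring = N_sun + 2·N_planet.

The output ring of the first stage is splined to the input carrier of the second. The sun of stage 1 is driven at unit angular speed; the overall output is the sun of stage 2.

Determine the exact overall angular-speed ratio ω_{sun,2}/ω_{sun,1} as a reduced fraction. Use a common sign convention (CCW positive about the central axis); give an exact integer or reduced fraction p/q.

Stage 1: N_ring = 35 + 2·11 = 57
Stage 1: 35(ω_s−ω_c) = −57(ω_r−ω_c),  ω_c=0, ω_s=1
Stage 1: ω_r = 0 − (35/57)(1−0) = -35/57
  ⇒ ω_r¹/ω_s¹ = -35/57
Stage 2: N_ring = 32 + 2·21 = 74
Stage 2: 32(ω_s−ω_c) = −74(ω_r−ω_c),  ω_r=0, ω_c=1
Stage 2: ω_s = 1 − (74/32)(0−1) = 53/16
  ⇒ ω_s²/ω_c² = 53/16
Coupling ω_c² = ω_r¹ ⇒ overall = -35/57 × 53/16 = -1855/912

-1855/912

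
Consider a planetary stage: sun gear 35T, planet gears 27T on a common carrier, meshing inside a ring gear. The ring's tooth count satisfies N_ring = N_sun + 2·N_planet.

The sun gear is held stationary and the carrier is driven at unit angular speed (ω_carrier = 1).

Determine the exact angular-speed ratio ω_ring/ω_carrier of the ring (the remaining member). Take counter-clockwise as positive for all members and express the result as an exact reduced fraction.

124/89

N_ring = 35 + 2·27 = 89
35(ω_s−ω_c) = −89(ω_r−ω_c),  ω_s=0, ω_c=1
ω_r = 1 − (35/89)(0−1) = 124/89
ω_r/ω_c = 124/89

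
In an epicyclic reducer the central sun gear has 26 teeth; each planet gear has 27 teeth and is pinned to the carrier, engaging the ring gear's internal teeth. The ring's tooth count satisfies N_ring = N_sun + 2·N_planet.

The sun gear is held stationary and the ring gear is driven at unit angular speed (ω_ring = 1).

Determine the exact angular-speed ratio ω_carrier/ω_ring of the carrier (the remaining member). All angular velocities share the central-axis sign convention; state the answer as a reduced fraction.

40/53

N_ring = 26 + 2·27 = 80
26(ω_s−ω_c) = −80(ω_r−ω_c),  ω_s=0, ω_r=1
26(0−ω_c) = −80(1−ω_c)  ⇒  106ω_c = 80  ⇒  ω_c = 40/53
ω_c/ω_r = 40/53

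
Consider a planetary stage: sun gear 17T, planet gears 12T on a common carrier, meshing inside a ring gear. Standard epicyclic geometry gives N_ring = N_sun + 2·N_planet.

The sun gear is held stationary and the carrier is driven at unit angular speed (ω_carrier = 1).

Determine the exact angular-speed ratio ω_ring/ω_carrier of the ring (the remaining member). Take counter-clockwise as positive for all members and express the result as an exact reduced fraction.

N_ring = 17 + 2·12 = 41
17(ω_s−ω_c) = −41(ω_r−ω_c),  ω_s=0, ω_c=1
ω_r = 1 − (17/41)(0−1) = 58/41
ω_r/ω_c = 58/41

58/41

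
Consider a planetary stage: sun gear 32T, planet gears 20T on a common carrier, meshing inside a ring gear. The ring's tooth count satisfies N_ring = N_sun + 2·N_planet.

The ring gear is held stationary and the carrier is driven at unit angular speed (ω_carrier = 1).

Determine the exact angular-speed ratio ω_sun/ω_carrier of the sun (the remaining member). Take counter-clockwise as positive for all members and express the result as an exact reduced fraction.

13/4

N_ring = 32 + 2·20 = 72
32(ω_s−ω_c) = −72(ω_r−ω_c),  ω_r=0, ω_c=1
ω_s = 1 − (72/32)(0−1) = 13/4
ω_s/ω_c = 13/4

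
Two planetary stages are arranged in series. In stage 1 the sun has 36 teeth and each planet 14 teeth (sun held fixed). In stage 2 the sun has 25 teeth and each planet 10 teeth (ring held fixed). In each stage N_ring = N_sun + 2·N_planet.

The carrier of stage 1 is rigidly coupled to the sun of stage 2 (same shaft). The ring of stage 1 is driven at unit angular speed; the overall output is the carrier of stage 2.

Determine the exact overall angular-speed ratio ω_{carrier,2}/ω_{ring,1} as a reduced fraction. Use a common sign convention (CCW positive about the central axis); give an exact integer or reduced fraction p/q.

8/35

Stage 1: N_ring = 36 + 2·14 = 64
Stage 1: 36(ω_s−ω_c) = −64(ω_r−ω_c),  ω_s=0, ω_r=1
Stage 1: 36(0−ω_c) = −64(1−ω_c)  ⇒  100ω_c = 64  ⇒  ω_c = 16/25
  ⇒ ω_c¹/ω_r¹ = 16/25
Stage 2: N_ring = 25 + 2·10 = 45
Stage 2: 25(ω_s−ω_c) = −45(ω_r−ω_c),  ω_r=0, ω_s=1
Stage 2: 25(1−ω_c) = −45(0−ω_c)  ⇒  70ω_c = 25  ⇒  ω_c = 5/14
  ⇒ ω_c²/ω_s² = 5/14
Coupling ω_s² = ω_c¹ ⇒ overall = 16/25 × 5/14 = 8/35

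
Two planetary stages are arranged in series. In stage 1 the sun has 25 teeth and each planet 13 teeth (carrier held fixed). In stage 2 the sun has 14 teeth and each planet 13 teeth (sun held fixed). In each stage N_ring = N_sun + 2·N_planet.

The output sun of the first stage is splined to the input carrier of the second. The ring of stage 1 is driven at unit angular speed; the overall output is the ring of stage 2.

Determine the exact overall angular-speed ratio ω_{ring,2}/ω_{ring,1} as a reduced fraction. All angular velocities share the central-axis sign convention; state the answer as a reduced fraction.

Stage 1: N_ring = 25 + 2·13 = 51
Stage 1: 25(ω_s−ω_c) = −51(ω_r−ω_c),  ω_c=0, ω_r=1
Stage 1: ω_s = 0 − (51/25)(1−0) = -51/25
  ⇒ ω_s¹/ω_r¹ = -51/25
Stage 2: N_ring = 14 + 2·13 = 40
Stage 2: 14(ω_s−ω_c) = −40(ω_r−ω_c),  ω_s=0, ω_c=1
Stage 2: ω_r = 1 − (14/40)(0−1) = 27/20
  ⇒ ω_r²/ω_c² = 27/20
Coupling ω_c² = ω_s¹ ⇒ overall = -51/25 × 27/20 = -1377/500

-1377/500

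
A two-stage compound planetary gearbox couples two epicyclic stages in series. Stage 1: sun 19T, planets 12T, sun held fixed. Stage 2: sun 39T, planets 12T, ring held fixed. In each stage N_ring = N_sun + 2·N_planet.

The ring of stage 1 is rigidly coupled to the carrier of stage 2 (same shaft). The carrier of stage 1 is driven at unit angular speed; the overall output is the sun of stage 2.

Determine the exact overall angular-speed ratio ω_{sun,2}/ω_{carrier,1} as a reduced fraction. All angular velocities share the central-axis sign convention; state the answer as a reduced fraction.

Stage 1: N_ring = 19 + 2·12 = 43
Stage 1: 19(ω_s−ω_c) = −43(ω_r−ω_c),  ω_s=0, ω_c=1
Stage 1: ω_r = 1 − (19/43)(0−1) = 62/43
  ⇒ ω_r¹/ω_c¹ = 62/43
Stage 2: N_ring = 39 + 2·12 = 63
Stage 2: 39(ω_s−ω_c) = −63(ω_r−ω_c),  ω_r=0, ω_c=1
Stage 2: ω_s = 1 − (63/39)(0−1) = 34/13
  ⇒ ω_s²/ω_c² = 34/13
Coupling ω_c² = ω_r¹ ⇒ overall = 62/43 × 34/13 = 2108/559

2108/559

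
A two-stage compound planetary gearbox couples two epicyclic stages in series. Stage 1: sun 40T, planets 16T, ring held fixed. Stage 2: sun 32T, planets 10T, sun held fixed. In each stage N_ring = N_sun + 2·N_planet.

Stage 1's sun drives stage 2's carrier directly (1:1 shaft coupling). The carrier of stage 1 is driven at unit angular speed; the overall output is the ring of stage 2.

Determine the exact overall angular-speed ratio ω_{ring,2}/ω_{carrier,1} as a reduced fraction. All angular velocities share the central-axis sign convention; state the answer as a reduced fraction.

294/65

Stage 1: N_ring = 40 + 2·16 = 72
Stage 1: 40(ω_s−ω_c) = −72(ω_r−ω_c),  ω_r=0, ω_c=1
Stage 1: ω_s = 1 − (72/40)(0−1) = 14/5
  ⇒ ω_s¹/ω_c¹ = 14/5
Stage 2: N_ring = 32 + 2·10 = 52
Stage 2: 32(ω_s−ω_c) = −52(ω_r−ω_c),  ω_s=0, ω_c=1
Stage 2: ω_r = 1 − (32/52)(0−1) = 21/13
  ⇒ ω_r²/ω_c² = 21/13
Coupling ω_c² = ω_s¹ ⇒ overall = 14/5 × 21/13 = 294/65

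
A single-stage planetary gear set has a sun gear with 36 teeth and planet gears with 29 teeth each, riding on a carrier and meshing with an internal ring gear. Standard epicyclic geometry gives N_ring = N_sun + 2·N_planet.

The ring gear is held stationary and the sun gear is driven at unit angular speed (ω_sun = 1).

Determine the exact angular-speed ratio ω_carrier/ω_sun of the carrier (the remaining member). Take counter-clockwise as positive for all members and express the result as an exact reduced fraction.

18/65

N_ring = 36 + 2·29 = 94
36(ω_s−ω_c) = −94(ω_r−ω_c),  ω_r=0, ω_s=1
36(1−ω_c) = −94(0−ω_c)  ⇒  130ω_c = 36  ⇒  ω_c = 18/65
ω_c/ω_s = 18/65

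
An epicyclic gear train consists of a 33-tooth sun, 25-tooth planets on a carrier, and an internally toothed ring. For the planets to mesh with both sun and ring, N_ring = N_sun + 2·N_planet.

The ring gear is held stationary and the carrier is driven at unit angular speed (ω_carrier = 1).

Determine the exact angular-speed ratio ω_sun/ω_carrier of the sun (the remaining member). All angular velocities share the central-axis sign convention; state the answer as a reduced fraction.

N_ring = 33 + 2·25 = 83
33(ω_s−ω_c) = −83(ω_r−ω_c),  ω_r=0, ω_c=1
ω_s = 1 − (83/33)(0−1) = 116/33
ω_s/ω_c = 116/33

116/33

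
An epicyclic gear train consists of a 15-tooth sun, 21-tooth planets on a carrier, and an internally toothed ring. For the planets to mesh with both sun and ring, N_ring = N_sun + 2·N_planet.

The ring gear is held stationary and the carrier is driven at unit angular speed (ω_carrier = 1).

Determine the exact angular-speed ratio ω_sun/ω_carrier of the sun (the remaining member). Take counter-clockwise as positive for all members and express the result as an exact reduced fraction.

N_ring = 15 + 2·21 = 57
15(ω_s−ω_c) = −57(ω_r−ω_c),  ω_r=0, ω_c=1
ω_s = 1 − (57/15)(0−1) = 24/5
ω_s/ω_c = 24/5

24/5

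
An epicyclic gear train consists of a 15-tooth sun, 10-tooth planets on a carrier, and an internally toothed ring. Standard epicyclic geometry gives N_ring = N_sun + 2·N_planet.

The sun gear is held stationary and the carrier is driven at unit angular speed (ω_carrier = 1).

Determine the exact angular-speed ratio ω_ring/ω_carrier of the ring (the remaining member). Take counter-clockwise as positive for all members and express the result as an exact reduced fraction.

N_ring = 15 + 2·10 = 35
15(ω_s−ω_c) = −35(ω_r−ω_c),  ω_s=0, ω_c=1
ω_r = 1 − (15/35)(0−1) = 10/7
ω_r/ω_c = 10/7

10/7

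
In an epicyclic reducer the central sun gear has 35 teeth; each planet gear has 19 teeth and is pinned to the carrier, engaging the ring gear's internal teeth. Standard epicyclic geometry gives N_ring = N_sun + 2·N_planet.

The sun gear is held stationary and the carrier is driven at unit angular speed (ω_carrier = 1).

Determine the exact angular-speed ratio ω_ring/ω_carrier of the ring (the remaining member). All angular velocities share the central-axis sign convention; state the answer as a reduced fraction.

N_ring = 35 + 2·19 = 73
35(ω_s−ω_c) = −73(ω_r−ω_c),  ω_s=0, ω_c=1
ω_r = 1 − (35/73)(0−1) = 108/73
ω_r/ω_c = 108/73

108/73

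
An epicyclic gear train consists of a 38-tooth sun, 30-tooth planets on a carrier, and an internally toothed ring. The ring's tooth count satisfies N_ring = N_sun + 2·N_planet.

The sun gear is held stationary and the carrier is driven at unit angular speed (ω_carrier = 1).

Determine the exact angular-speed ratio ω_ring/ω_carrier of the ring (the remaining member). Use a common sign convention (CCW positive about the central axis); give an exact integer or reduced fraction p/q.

68/49

N_ring = 38 + 2·30 = 98
38(ω_s−ω_c) = −98(ω_r−ω_c),  ω_s=0, ω_c=1
ω_r = 1 − (38/98)(0−1) = 68/49
ω_r/ω_c = 68/49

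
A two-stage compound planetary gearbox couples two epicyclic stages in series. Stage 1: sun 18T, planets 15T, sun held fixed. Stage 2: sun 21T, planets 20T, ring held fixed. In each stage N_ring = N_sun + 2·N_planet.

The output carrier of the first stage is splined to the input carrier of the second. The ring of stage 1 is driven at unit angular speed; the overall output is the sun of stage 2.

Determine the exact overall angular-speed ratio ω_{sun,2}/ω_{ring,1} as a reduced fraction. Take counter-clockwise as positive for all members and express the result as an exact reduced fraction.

656/231

Stage 1: N_ring = 18 + 2·15 = 48
Stage 1: 18(ω_s−ω_c) = −48(ω_r−ω_c),  ω_s=0, ω_r=1
Stage 1: 18(0−ω_c) = −48(1−ω_c)  ⇒  66ω_c = 48  ⇒  ω_c = 8/11
  ⇒ ω_c¹/ω_r¹ = 8/11
Stage 2: N_ring = 21 + 2·20 = 61
Stage 2: 21(ω_s−ω_c) = −61(ω_r−ω_c),  ω_r=0, ω_c=1
Stage 2: ω_s = 1 − (61/21)(0−1) = 82/21
  ⇒ ω_s²/ω_c² = 82/21
Coupling ω_c² = ω_c¹ ⇒ overall = 8/11 × 82/21 = 656/231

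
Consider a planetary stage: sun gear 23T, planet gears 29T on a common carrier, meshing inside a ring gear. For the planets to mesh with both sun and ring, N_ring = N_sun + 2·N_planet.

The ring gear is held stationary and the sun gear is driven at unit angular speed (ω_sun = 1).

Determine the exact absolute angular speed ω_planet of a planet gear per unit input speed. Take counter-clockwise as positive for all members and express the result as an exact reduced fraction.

N_ring = 23 + 2·29 = 81
23(ω_s−ω_c) = −81(ω_r−ω_c),  ω_r=0, ω_s=1
23(1−ω_c) = −81(0−ω_c)  ⇒  104ω_c = 23  ⇒  ω_c = 23/104
sun–planet: 23·(1−23/104) = −29·(ω_p−ω_c)  ⇒  ω_p−ω_c = −(23/29)·(81/104) = -1863/3016
ω_p = 23/104 − 1863/3016 = -23/58

-23/58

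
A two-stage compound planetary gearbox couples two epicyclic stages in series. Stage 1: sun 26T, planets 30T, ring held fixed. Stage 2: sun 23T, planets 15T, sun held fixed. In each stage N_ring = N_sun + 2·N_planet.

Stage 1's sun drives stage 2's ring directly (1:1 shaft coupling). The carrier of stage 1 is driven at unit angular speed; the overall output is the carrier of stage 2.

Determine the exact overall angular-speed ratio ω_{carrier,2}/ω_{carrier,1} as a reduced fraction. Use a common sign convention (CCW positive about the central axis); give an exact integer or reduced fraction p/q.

Stage 1: N_ring = 26 + 2·30 = 86
Stage 1: 26(ω_s−ω_c) = −86(ω_r−ω_c),  ω_r=0, ω_c=1
Stage 1: ω_s = 1 − (86/26)(0−1) = 56/13
  ⇒ ω_s¹/ω_c¹ = 56/13
Stage 2: N_ring = 23 + 2·15 = 53
Stage 2: 23(ω_s−ω_c) = −53(ω_r−ω_c),  ω_s=0, ω_r=1
Stage 2: 23(0−ω_c) = −53(1−ω_c)  ⇒  76ω_c = 53  ⇒  ω_c = 53/76
  ⇒ ω_c²/ω_r² = 53/76
Coupling ω_r² = ω_s¹ ⇒ overall = 56/13 × 53/76 = 742/247

742/247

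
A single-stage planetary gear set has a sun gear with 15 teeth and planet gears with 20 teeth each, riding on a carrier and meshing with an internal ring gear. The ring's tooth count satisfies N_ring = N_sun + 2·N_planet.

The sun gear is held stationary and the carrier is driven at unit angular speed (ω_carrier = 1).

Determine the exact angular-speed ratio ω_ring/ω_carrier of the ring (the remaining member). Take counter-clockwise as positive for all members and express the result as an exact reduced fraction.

14/11

N_ring = 15 + 2·20 = 55
15(ω_s−ω_c) = −55(ω_r−ω_c),  ω_s=0, ω_c=1
ω_r = 1 − (15/55)(0−1) = 14/11
ω_r/ω_c = 14/11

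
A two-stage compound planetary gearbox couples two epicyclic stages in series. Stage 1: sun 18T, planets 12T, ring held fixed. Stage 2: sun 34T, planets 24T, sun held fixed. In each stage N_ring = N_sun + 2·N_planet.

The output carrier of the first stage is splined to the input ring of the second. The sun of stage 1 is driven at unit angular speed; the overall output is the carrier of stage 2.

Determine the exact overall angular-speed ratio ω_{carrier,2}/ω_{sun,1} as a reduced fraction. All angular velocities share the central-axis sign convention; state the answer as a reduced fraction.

123/580

Stage 1: N_ring = 18 + 2·12 = 42
Stage 1: 18(ω_s−ω_c) = −42(ω_r−ω_c),  ω_r=0, ω_s=1
Stage 1: 18(1−ω_c) = −42(0−ω_c)  ⇒  60ω_c = 18  ⇒  ω_c = 3/10
  ⇒ ω_c¹/ω_s¹ = 3/10
Stage 2: N_ring = 34 + 2·24 = 82
Stage 2: 34(ω_s−ω_c) = −82(ω_r−ω_c),  ω_s=0, ω_r=1
Stage 2: 34(0−ω_c) = −82(1−ω_c)  ⇒  116ω_c = 82  ⇒  ω_c = 41/58
  ⇒ ω_c²/ω_r² = 41/58
Coupling ω_r² = ω_c¹ ⇒ overall = 3/10 × 41/58 = 123/580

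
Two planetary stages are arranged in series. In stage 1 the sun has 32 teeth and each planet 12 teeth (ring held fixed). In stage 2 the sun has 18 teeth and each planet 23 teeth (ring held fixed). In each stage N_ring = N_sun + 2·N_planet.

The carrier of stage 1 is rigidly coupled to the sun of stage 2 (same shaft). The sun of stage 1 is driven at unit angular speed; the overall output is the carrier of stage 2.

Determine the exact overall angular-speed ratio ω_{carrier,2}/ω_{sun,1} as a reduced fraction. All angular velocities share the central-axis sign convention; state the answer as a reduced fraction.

36/451

Stage 1: N_ring = 32 + 2·12 = 56
Stage 1: 32(ω_s−ω_c) = −56(ω_r−ω_c),  ω_r=0, ω_s=1
Stage 1: 32(1−ω_c) = −56(0−ω_c)  ⇒  88ω_c = 32  ⇒  ω_c = 4/11
  ⇒ ω_c¹/ω_s¹ = 4/11
Stage 2: N_ring = 18 + 2·23 = 64
Stage 2: 18(ω_s−ω_c) = −64(ω_r−ω_c),  ω_r=0, ω_s=1
Stage 2: 18(1−ω_c) = −64(0−ω_c)  ⇒  82ω_c = 18  ⇒  ω_c = 9/41
  ⇒ ω_c²/ω_s² = 9/41
Coupling ω_s² = ω_c¹ ⇒ overall = 4/11 × 9/41 = 36/451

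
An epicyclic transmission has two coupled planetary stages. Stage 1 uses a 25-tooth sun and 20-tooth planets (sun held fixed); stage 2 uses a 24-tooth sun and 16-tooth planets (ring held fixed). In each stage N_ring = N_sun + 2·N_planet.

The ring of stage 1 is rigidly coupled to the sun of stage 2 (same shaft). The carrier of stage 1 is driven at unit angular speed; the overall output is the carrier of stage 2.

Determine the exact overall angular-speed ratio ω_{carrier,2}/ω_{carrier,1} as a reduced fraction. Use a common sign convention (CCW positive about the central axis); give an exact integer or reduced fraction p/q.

27/65

Stage 1: N_ring = 25 + 2·20 = 65
Stage 1: 25(ω_s−ω_c) = −65(ω_r−ω_c),  ω_s=0, ω_c=1
Stage 1: ω_r = 1 − (25/65)(0−1) = 18/13
  ⇒ ω_r¹/ω_c¹ = 18/13
Stage 2: N_ring = 24 + 2·16 = 56
Stage 2: 24(ω_s−ω_c) = −56(ω_r−ω_c),  ω_r=0, ω_s=1
Stage 2: 24(1−ω_c) = −56(0−ω_c)  ⇒  80ω_c = 24  ⇒  ω_c = 3/10
  ⇒ ω_c²/ω_s² = 3/10
Coupling ω_s² = ω_r¹ ⇒ overall = 18/13 × 3/10 = 27/65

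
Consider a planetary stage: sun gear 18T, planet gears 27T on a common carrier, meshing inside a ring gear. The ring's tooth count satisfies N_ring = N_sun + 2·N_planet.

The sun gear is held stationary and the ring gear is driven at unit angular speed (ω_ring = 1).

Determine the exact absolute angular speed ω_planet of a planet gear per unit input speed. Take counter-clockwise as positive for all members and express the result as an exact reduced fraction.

N_ring = 18 + 2·27 = 72
18(ω_s−ω_c) = −72(ω_r−ω_c),  ω_s=0, ω_r=1
18(0−ω_c) = −72(1−ω_c)  ⇒  90ω_c = 72  ⇒  ω_c = 4/5
sun–planet: 18·(0−4/5) = −27·(ω_p−ω_c)  ⇒  ω_p−ω_c = −(18/27)·(-4/5) = 8/15
ω_p = 4/5 + 8/15 = 4/3

4/3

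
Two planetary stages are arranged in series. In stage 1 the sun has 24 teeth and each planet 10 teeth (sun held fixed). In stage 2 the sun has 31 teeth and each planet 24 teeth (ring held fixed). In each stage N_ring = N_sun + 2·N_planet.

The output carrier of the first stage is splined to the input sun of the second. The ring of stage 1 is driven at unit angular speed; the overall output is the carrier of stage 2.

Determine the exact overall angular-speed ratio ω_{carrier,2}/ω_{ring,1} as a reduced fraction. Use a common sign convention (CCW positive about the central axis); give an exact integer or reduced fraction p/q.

31/170

Stage 1: N_ring = 24 + 2·10 = 44
Stage 1: 24(ω_s−ω_c) = −44(ω_r−ω_c),  ω_s=0, ω_r=1
Stage 1: 24(0−ω_c) = −44(1−ω_c)  ⇒  68ω_c = 44  ⇒  ω_c = 11/17
  ⇒ ω_c¹/ω_r¹ = 11/17
Stage 2: N_ring = 31 + 2·24 = 79
Stage 2: 31(ω_s−ω_c) = −79(ω_r−ω_c),  ω_r=0, ω_s=1
Stage 2: 31(1−ω_c) = −79(0−ω_c)  ⇒  110ω_c = 31  ⇒  ω_c = 31/110
  ⇒ ω_c²/ω_s² = 31/110
Coupling ω_s² = ω_c¹ ⇒ overall = 11/17 × 31/110 = 31/170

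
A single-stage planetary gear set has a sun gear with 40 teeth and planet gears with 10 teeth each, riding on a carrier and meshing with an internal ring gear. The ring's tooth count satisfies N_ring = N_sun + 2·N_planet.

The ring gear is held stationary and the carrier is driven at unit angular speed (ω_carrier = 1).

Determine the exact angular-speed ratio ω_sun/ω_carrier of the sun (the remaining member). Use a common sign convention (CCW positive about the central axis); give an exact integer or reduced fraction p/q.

N_ring = 40 + 2·10 = 60
40(ω_s−ω_c) = −60(ω_r−ω_c),  ω_r=0, ω_c=1
ω_s = 1 − (60/40)(0−1) = 5/2
ω_s/ω_c = 5/2

5/2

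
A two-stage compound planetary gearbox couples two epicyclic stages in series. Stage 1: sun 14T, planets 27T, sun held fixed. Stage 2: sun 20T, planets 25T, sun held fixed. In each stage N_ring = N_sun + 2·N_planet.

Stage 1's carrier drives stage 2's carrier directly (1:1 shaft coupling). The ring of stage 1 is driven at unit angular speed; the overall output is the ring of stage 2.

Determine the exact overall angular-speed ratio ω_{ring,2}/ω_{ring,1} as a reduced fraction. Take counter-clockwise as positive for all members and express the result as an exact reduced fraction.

Stage 1: N_ring = 14 + 2·27 = 68
Stage 1: 14(ω_s−ω_c) = −68(ω_r−ω_c),  ω_s=0, ω_r=1
Stage 1: 14(0−ω_c) = −68(1−ω_c)  ⇒  82ω_c = 68  ⇒  ω_c = 34/41
  ⇒ ω_c¹/ω_r¹ = 34/41
Stage 2: N_ring = 20 + 2·25 = 70
Stage 2: 20(ω_s−ω_c) = −70(ω_r−ω_c),  ω_s=0, ω_c=1
Stage 2: ω_r = 1 − (20/70)(0−1) = 9/7
  ⇒ ω_r²/ω_c² = 9/7
Coupling ω_c² = ω_c¹ ⇒ overall = 34/41 × 9/7 = 306/287

306/287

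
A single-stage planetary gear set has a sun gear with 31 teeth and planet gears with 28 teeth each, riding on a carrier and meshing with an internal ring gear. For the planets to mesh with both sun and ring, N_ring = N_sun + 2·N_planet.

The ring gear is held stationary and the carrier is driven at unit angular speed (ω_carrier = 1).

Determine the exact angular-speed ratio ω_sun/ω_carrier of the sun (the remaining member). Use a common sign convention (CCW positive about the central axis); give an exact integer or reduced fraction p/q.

118/31

N_ring = 31 + 2·28 = 87
31(ω_s−ω_c) = −87(ω_r−ω_c),  ω_r=0, ω_c=1
ω_s = 1 − (87/31)(0−1) = 118/31
ω_s/ω_c = 118/31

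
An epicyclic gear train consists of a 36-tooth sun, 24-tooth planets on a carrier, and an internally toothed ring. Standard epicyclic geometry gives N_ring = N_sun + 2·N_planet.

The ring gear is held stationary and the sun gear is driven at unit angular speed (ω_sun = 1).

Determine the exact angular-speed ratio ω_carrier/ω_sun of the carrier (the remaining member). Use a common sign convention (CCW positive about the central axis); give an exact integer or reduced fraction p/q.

3/10

N_ring = 36 + 2·24 = 84
36(ω_s−ω_c) = −84(ω_r−ω_c),  ω_r=0, ω_s=1
36(1−ω_c) = −84(0−ω_c)  ⇒  120ω_c = 36  ⇒  ω_c = 3/10
ω_c/ω_s = 3/10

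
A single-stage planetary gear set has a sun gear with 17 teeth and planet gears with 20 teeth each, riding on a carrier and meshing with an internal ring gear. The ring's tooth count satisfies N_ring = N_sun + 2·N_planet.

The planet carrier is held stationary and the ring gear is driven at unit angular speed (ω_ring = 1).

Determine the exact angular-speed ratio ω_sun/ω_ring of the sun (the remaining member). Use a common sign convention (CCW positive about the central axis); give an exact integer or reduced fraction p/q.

-57/17

N_ring = 17 + 2·20 = 57
17(ω_s−ω_c) = −57(ω_r−ω_c),  ω_c=0, ω_r=1
ω_s = 0 − (57/17)(1−0) = -57/17
ω_s/ω_r = -57/17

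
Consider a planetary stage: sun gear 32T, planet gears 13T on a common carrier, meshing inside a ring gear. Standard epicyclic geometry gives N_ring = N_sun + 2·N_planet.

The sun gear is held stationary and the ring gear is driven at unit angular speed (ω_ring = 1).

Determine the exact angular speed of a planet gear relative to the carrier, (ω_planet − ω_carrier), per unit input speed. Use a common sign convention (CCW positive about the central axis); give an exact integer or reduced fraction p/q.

928/585

N_ring = 32 + 2·13 = 58
32(ω_s−ω_c) = −58(ω_r−ω_c),  ω_s=0, ω_r=1
32(0−ω_c) = −58(1−ω_c)  ⇒  90ω_c = 58  ⇒  ω_c = 29/45
sun–planet: 32·(0−29/45) = −13·(ω_p−ω_c)  ⇒  ω_p−ω_c = −(32/13)·(-29/45) = 928/585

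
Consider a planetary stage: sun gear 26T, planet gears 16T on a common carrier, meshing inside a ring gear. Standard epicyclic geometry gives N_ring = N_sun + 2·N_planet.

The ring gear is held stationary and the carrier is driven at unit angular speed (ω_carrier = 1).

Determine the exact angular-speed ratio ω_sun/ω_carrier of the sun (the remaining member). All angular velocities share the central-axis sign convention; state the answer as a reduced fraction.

N_ring = 26 + 2·16 = 58
26(ω_s−ω_c) = −58(ω_r−ω_c),  ω_r=0, ω_c=1
ω_s = 1 − (58/26)(0−1) = 42/13
ω_s/ω_c = 42/13

42/13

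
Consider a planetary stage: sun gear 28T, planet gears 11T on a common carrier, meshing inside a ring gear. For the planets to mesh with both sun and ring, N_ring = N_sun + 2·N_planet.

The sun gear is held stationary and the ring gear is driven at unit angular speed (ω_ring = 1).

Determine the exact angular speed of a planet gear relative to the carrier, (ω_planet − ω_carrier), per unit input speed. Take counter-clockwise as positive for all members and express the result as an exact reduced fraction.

700/429

N_ring = 28 + 2·11 = 50
28(ω_s−ω_c) = −50(ω_r−ω_c),  ω_s=0, ω_r=1
28(0−ω_c) = −50(1−ω_c)  ⇒  78ω_c = 50  ⇒  ω_c = 25/39
sun–planet: 28·(0−25/39) = −11·(ω_p−ω_c)  ⇒  ω_p−ω_c = −(28/11)·(-25/39) = 700/429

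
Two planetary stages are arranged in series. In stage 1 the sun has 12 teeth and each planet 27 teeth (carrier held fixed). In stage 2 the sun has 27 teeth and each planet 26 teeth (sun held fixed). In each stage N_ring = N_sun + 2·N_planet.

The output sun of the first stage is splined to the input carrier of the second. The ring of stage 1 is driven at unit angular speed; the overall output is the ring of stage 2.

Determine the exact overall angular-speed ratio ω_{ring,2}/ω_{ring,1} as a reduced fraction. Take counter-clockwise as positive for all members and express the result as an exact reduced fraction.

-583/79

Stage 1: N_ring = 12 + 2·27 = 66
Stage 1: 12(ω_s−ω_c) = −66(ω_r−ω_c),  ω_c=0, ω_r=1
Stage 1: ω_s = 0 − (66/12)(1−0) = -11/2
  ⇒ ω_s¹/ω_r¹ = -11/2
Stage 2: N_ring = 27 + 2·26 = 79
Stage 2: 27(ω_s−ω_c) = −79(ω_r−ω_c),  ω_s=0, ω_c=1
Stage 2: ω_r = 1 − (27/79)(0−1) = 106/79
  ⇒ ω_r²/ω_c² = 106/79
Coupling ω_c² = ω_s¹ ⇒ overall = -11/2 × 106/79 = -583/79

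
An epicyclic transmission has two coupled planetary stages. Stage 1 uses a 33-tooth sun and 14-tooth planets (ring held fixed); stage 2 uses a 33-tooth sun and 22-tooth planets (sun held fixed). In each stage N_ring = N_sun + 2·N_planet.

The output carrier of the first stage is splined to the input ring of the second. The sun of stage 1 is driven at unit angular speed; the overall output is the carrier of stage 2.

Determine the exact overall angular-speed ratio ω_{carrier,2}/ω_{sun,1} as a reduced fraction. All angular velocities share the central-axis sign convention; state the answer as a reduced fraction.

231/940

Stage 1: N_ring = 33 + 2·14 = 61
Stage 1: 33(ω_s−ω_c) = −61(ω_r−ω_c),  ω_r=0, ω_s=1
Stage 1: 33(1−ω_c) = −61(0−ω_c)  ⇒  94ω_c = 33  ⇒  ω_c = 33/94
  ⇒ ω_c¹/ω_s¹ = 33/94
Stage 2: N_ring = 33 + 2·22 = 77
Stage 2: 33(ω_s−ω_c) = −77(ω_r−ω_c),  ω_s=0, ω_r=1
Stage 2: 33(0−ω_c) = −77(1−ω_c)  ⇒  110ω_c = 77  ⇒  ω_c = 7/10
  ⇒ ω_c²/ω_r² = 7/10
Coupling ω_r² = ω_c¹ ⇒ overall = 33/94 × 7/10 = 231/940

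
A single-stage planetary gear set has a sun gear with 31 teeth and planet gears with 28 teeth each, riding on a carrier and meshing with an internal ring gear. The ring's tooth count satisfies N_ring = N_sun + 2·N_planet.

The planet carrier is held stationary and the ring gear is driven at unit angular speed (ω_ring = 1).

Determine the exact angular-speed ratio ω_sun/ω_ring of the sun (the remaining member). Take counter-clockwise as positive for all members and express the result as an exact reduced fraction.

N_ring = 31 + 2·28 = 87
31(ω_s−ω_c) = −87(ω_r−ω_c),  ω_c=0, ω_r=1
ω_s = 0 − (87/31)(1−0) = -87/31
ω_s/ω_r = -87/31

-87/31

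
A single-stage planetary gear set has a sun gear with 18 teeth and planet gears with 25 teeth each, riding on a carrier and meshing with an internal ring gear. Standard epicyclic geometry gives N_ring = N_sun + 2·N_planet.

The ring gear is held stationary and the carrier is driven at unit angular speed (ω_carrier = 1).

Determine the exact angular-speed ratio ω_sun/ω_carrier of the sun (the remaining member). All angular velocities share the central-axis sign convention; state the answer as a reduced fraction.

43/9

N_ring = 18 + 2·25 = 68
18(ω_s−ω_c) = −68(ω_r−ω_c),  ω_r=0, ω_c=1
ω_s = 1 − (68/18)(0−1) = 43/9
ω_s/ω_c = 43/9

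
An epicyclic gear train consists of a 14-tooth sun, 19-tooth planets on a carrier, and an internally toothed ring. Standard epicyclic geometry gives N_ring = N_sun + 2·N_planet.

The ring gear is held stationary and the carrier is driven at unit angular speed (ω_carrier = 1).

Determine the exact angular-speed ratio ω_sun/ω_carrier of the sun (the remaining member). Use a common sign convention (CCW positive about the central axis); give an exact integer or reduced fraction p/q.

33/7

N_ring = 14 + 2·19 = 52
14(ω_s−ω_c) = −52(ω_r−ω_c),  ω_r=0, ω_c=1
ω_s = 1 − (52/14)(0−1) = 33/7
ω_s/ω_c = 33/7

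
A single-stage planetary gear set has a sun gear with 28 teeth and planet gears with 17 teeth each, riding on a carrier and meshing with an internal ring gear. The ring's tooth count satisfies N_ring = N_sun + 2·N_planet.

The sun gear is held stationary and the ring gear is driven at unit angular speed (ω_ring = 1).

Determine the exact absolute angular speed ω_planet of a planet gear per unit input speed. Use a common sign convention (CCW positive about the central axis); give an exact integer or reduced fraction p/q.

31/17

N_ring = 28 + 2·17 = 62
28(ω_s−ω_c) = −62(ω_r−ω_c),  ω_s=0, ω_r=1
28(0−ω_c) = −62(1−ω_c)  ⇒  90ω_c = 62  ⇒  ω_c = 31/45
sun–planet: 28·(0−31/45) = −17·(ω_p−ω_c)  ⇒  ω_p−ω_c = −(28/17)·(-31/45) = 868/765
ω_p = 31/45 + 868/765 = 31/17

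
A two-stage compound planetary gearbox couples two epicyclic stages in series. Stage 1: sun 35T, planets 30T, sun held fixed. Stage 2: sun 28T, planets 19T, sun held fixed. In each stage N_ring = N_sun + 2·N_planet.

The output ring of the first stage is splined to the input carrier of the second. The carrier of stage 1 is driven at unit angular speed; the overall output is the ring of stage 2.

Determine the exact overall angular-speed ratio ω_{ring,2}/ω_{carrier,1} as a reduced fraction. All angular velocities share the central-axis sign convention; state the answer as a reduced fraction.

Stage 1: N_ring = 35 + 2·30 = 95
Stage 1: 35(ω_s−ω_c) = −95(ω_r−ω_c),  ω_s=0, ω_c=1
Stage 1: ω_r = 1 − (35/95)(0−1) = 26/19
  ⇒ ω_r¹/ω_c¹ = 26/19
Stage 2: N_ring = 28 + 2·19 = 66
Stage 2: 28(ω_s−ω_c) = −66(ω_r−ω_c),  ω_s=0, ω_c=1
Stage 2: ω_r = 1 − (28/66)(0−1) = 47/33
  ⇒ ω_r²/ω_c² = 47/33
Coupling ω_c² = ω_r¹ ⇒ overall = 26/19 × 47/33 = 1222/627

1222/627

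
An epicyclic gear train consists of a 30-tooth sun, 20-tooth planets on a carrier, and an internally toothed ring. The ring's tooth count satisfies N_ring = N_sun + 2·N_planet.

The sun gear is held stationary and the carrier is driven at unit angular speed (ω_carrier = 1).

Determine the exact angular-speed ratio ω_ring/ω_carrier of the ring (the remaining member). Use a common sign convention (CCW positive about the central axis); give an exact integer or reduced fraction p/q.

10/7

N_ring = 30 + 2·20 = 70
30(ω_s−ω_c) = −70(ω_r−ω_c),  ω_s=0, ω_c=1
ω_r = 1 − (30/70)(0−1) = 10/7
ω_r/ω_c = 10/7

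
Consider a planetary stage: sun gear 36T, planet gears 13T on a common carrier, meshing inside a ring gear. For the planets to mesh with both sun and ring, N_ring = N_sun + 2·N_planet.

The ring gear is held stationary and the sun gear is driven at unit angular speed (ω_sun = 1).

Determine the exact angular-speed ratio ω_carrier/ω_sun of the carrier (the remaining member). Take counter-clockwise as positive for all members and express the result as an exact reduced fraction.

N_ring = 36 + 2·13 = 62
36(ω_s−ω_c) = −62(ω_r−ω_c),  ω_r=0, ω_s=1
36(1−ω_c) = −62(0−ω_c)  ⇒  98ω_c = 36  ⇒  ω_c = 18/49
ω_c/ω_s = 18/49

18/49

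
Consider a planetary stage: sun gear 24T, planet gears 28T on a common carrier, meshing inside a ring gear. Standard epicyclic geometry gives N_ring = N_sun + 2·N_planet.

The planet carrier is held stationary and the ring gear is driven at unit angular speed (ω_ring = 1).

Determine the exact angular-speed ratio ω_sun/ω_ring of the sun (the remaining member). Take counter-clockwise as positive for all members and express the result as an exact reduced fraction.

N_ring = 24 + 2·28 = 80
24(ω_s−ω_c) = −80(ω_r−ω_c),  ω_c=0, ω_r=1
ω_s = 0 − (80/24)(1−0) = -10/3
ω_s/ω_r = -10/3

-10/3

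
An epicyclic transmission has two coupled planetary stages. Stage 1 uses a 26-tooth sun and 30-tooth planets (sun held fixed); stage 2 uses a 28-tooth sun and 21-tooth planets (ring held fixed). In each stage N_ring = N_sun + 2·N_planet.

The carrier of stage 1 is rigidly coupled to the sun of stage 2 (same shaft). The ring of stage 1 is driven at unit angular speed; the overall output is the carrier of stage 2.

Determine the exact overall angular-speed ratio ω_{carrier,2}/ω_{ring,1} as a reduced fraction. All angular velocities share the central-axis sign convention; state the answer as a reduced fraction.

Stage 1: N_ring = 26 + 2·30 = 86
Stage 1: 26(ω_s−ω_c) = −86(ω_r−ω_c),  ω_s=0, ω_r=1
Stage 1: 26(0−ω_c) = −86(1−ω_c)  ⇒  112ω_c = 86  ⇒  ω_c = 43/56
  ⇒ ω_c¹/ω_r¹ = 43/56
Stage 2: N_ring = 28 + 2·21 = 70
Stage 2: 28(ω_s−ω_c) = −70(ω_r−ω_c),  ω_r=0, ω_s=1
Stage 2: 28(1−ω_c) = −70(0−ω_c)  ⇒  98ω_c = 28  ⇒  ω_c = 2/7
  ⇒ ω_c²/ω_s² = 2/7
Coupling ω_s² = ω_c¹ ⇒ overall = 43/56 × 2/7 = 43/196

43/196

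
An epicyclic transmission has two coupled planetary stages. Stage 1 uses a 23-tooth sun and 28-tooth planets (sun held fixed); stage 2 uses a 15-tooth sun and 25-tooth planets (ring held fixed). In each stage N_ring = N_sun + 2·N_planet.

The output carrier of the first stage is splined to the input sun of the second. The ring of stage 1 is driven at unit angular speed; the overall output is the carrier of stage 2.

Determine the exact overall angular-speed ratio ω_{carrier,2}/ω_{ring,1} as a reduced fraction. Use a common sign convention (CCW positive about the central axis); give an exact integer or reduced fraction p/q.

79/544

Stage 1: N_ring = 23 + 2·28 = 79
Stage 1: 23(ω_s−ω_c) = −79(ω_r−ω_c),  ω_s=0, ω_r=1
Stage 1: 23(0−ω_c) = −79(1−ω_c)  ⇒  102ω_c = 79  ⇒  ω_c = 79/102
  ⇒ ω_c¹/ω_r¹ = 79/102
Stage 2: N_ring = 15 + 2·25 = 65
Stage 2: 15(ω_s−ω_c) = −65(ω_r−ω_c),  ω_r=0, ω_s=1
Stage 2: 15(1−ω_c) = −65(0−ω_c)  ⇒  80ω_c = 15  ⇒  ω_c = 3/16
  ⇒ ω_c²/ω_s² = 3/16
Coupling ω_s² = ω_c¹ ⇒ overall = 79/102 × 3/16 = 79/544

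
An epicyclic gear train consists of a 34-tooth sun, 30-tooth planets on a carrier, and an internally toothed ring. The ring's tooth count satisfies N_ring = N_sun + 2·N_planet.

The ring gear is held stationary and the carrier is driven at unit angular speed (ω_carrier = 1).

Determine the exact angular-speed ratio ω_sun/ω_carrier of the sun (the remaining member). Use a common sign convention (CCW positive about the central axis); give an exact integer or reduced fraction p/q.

N_ring = 34 + 2·30 = 94
34(ω_s−ω_c) = −94(ω_r−ω_c),  ω_r=0, ω_c=1
ω_s = 1 − (94/34)(0−1) = 64/17
ω_s/ω_c = 64/17

64/17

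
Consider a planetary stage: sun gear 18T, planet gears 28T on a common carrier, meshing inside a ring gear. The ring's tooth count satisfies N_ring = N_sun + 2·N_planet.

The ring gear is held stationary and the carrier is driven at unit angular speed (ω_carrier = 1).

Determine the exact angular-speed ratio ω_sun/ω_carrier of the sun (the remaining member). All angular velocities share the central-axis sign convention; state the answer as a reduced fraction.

N_ring = 18 + 2·28 = 74
18(ω_s−ω_c) = −74(ω_r−ω_c),  ω_r=0, ω_c=1
ω_s = 1 − (74/18)(0−1) = 46/9
ω_s/ω_c = 46/9

46/9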